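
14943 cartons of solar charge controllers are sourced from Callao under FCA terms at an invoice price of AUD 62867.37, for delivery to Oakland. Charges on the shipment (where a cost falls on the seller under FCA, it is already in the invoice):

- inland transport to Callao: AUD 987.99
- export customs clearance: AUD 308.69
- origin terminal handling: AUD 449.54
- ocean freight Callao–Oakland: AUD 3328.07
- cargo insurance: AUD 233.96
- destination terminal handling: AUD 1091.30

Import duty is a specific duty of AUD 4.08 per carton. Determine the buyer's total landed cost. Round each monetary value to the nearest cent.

Total landed cost: AUD 128937.68

FCA: the seller delivers export-cleared goods to the carrier; the buyer bears costs from that point.
Already in the invoice (seller's account under FCA): inland to port, export clearance — exclude.
CIF value = FCA price + origin terminal + freight + insurance = 62867.37 + 449.54 + 3328.07 + 233.96 = 66878.94
Import duty = 14943 × 4.08 = 60967.44
Buyer bears: origin terminal 449.54 + freight 3328.07 + insurance 233.96 + destination terminal 1091.30 + duty 60967.44 = 66070.31
Landed cost = invoice 62867.37 + 66070.31 = 128937.68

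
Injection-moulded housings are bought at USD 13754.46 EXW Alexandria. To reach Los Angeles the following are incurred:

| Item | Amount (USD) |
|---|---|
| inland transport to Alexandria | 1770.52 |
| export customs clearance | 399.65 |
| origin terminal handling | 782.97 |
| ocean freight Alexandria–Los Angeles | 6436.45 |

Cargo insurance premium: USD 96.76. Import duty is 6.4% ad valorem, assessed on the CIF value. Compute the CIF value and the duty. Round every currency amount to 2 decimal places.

CIF value: USD 23240.81; import duty: USD 1487.41

CIF = EXW price + pre-shipment costs + freight + insurance
CIF = 13754.46 + 1770.52 + 399.65 + 782.97 + 6436.45 + 96.76 = 23240.81
Import duty = 23240.81 × 6.4% = 1487.41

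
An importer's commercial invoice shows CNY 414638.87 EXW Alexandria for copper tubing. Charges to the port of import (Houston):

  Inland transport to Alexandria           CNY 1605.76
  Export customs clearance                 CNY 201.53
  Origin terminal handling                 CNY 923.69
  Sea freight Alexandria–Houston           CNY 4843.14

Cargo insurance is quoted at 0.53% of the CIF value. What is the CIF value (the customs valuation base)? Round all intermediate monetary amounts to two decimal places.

Let C be the CIF value. C = EXW price + pre-shipment costs + freight + 0.53% × C
C − 0.53% × C = 414638.87 + 1605.76 + 201.53 + 923.69 + 4843.14
0.9947 × C = 422212.99
C = 422212.99 / 0.9947 = 424462.64
Insurance premium = 0.53% × 424462.64 = 2249.65

CIF value: CNY 424462.64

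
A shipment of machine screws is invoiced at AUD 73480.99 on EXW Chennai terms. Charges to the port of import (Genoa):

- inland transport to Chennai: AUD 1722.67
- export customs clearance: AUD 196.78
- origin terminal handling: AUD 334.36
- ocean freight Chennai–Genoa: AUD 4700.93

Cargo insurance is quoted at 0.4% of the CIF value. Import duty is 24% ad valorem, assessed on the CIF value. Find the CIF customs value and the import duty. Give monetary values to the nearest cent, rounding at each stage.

CIF value: AUD 80758.77; import duty: AUD 19382.10

Let C be the CIF value. C = EXW price + pre-shipment costs + freight + 0.4% × C
C − 0.4% × C = 73480.99 + 1722.67 + 196.78 + 334.36 + 4700.93
0.996 × C = 80435.73
C = 80435.73 / 0.996 = 80758.77
Insurance premium = 0.4% × 80758.77 = 323.04
Import duty = 80758.77 × 24% = 19382.10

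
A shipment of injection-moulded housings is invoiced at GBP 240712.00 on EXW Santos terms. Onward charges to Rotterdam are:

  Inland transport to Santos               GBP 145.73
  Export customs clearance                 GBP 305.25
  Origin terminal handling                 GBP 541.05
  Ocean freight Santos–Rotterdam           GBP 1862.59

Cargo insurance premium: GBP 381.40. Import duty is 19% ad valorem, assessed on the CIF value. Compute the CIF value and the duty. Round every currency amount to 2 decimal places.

CIF value: GBP 243948.02; import duty: GBP 46350.12

CIF = EXW price + pre-shipment costs + freight + insurance
CIF = 240712.00 + 145.73 + 305.25 + 541.05 + 1862.59 + 381.40 = 243948.02
Import duty = 243948.02 × 19% = 46350.12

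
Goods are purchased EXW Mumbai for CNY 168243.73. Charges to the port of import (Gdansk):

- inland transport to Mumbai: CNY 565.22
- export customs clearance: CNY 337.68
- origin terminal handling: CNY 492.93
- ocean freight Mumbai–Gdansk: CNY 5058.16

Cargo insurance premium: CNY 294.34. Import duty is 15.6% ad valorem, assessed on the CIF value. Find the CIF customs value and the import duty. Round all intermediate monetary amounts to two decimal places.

CIF value: CNY 174992.06; import duty: CNY 27298.76

CIF = EXW price + pre-shipment costs + freight + insurance
CIF = 168243.73 + 565.22 + 337.68 + 492.93 + 5058.16 + 294.34 = 174992.06
Import duty = 174992.06 × 15.6% = 27298.76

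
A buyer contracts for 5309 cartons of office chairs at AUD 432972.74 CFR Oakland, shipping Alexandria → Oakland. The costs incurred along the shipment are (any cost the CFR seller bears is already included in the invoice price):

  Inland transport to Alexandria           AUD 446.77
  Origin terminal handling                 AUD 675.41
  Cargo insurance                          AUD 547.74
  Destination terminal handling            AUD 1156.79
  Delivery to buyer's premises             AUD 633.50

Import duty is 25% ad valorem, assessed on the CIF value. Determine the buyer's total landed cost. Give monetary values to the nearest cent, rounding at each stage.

Total landed cost: AUD 543690.89

CFR: the seller pays costs through ocean freight to the destination port, but not insurance.
Already in the invoice (seller's account under CFR): inland to port, origin terminal — exclude.
CIF value = CFR price + insurance = 432972.74 + 547.74 = 433520.48
Import duty = 433520.48 × 25% = 108380.12
Buyer bears: insurance 547.74 + destination terminal 1156.79 + delivery 633.50 + duty 108380.12 = 110718.15
Landed cost = invoice 432972.74 + 110718.15 = 543690.89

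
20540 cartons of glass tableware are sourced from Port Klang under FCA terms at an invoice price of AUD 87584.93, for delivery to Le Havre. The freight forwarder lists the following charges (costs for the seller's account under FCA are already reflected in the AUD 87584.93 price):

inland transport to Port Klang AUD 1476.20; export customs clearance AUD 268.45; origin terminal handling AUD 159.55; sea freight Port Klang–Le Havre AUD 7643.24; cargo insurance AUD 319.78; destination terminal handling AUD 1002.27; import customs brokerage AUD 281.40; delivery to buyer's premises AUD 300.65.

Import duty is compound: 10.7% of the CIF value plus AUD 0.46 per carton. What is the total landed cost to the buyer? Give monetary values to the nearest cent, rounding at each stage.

Total landed cost: AUD 116980.92

FCA: the seller delivers export-cleared goods to the carrier; the buyer bears costs from that point.
Already in the invoice (seller's account under FCA): inland to port, export clearance — exclude.
CIF value = FCA price + origin terminal + freight + insurance = 87584.93 + 159.55 + 7643.24 + 319.78 = 95707.50
Ad valorem component: 95707.50 × 10.7% = 10240.70
Specific component: 20540 × 0.46 = 9448.40
Import duty = 10240.70 + 9448.40 = 19689.10
Buyer bears: origin terminal 159.55 + freight 7643.24 + insurance 319.78 + destination terminal 1002.27 + brokerage 281.40 + delivery 300.65 + duty 19689.10 = 29395.99
Landed cost = invoice 87584.93 + 29395.99 = 116980.92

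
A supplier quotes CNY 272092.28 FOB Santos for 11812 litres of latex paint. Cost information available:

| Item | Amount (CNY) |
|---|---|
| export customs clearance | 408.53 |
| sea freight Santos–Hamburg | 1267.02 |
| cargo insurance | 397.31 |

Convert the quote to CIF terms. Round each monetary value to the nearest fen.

Not relevant to the conversion: export clearance — on the seller under both FOB and CIF; already in the FOB price and stays in the CIF price.
From FOB to CIF, the seller additionally bears: freight, insurance.
CIF price = 272092.28 + 1267.02 + 397.31 = 273756.61

CIF price: CNY 273756.61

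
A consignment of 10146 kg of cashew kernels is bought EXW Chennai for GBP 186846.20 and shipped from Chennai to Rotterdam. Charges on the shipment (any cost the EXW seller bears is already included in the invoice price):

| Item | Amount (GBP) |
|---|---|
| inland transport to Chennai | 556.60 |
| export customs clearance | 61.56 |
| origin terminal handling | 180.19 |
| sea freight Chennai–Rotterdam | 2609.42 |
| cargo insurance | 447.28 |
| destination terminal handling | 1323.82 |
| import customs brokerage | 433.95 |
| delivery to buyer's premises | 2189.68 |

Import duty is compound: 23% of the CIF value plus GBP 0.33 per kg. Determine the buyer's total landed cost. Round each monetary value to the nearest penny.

EXW: the seller makes goods available at their premises; the buyer bears all onward costs.
CIF value = EXW price + inland to port + export clearance + origin terminal + freight + insurance = 186846.20 + 556.60 + 61.56 + 180.19 + 2609.42 + 447.28 = 190701.25
Ad valorem component: 190701.25 × 23% = 43861.29
Specific component: 10146 × 0.33 = 3348.18
Import duty = 43861.29 + 3348.18 = 47209.47
Buyer bears: inland to port 556.60 + export clearance 61.56 + origin terminal 180.19 + freight 2609.42 + insurance 447.28 + destination terminal 1323.82 + brokerage 433.95 + delivery 2189.68 + duty 47209.47 = 55011.97
Landed cost = invoice 186846.20 + 55011.97 = 241858.17

Total landed cost: GBP 241858.17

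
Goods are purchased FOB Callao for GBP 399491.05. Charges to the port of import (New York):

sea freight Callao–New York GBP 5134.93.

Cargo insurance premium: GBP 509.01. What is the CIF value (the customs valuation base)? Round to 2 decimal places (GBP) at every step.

CIF value: GBP 405134.99

CIF = FOB price + freight + insurance
CIF = 399491.05 + 5134.93 + 509.01 = 405134.99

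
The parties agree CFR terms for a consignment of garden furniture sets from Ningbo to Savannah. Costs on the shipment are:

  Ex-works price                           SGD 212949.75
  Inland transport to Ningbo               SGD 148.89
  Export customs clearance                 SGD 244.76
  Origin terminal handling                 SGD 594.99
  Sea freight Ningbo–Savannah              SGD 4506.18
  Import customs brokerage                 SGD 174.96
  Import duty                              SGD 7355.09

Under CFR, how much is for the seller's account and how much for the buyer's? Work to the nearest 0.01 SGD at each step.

CFR: the seller pays costs through ocean freight to the destination port, but not insurance.
Seller's account: goods 212949.75 + inland to port 148.89 + export clearance 244.76 + origin terminal 594.99 + freight 4506.18 = 218444.57
Buyer's account: brokerage 174.96 + duty 7355.09 = 7530.05

Seller: SGD 218444.57; buyer: SGD 7530.05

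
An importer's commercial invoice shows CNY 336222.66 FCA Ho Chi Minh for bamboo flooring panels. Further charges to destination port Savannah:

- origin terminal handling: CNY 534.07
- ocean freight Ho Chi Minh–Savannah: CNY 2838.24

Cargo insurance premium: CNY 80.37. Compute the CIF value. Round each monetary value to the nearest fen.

CIF value: CNY 339675.34

CIF = FCA price + pre-shipment costs + freight + insurance
CIF = 336222.66 + 534.07 + 2838.24 + 80.37 = 339675.34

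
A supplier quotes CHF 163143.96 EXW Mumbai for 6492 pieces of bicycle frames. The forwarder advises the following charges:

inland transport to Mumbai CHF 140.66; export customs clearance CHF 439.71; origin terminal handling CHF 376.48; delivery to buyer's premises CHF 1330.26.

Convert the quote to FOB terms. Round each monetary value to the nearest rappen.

FOB price: CHF 164100.81

Not relevant to the conversion: delivery — on the buyer under both terms; not part of either seller's price.
From EXW to FOB, the seller additionally bears: inland to port, export clearance, origin terminal.
FOB price = 163143.96 + 140.66 + 439.71 + 376.48 = 164100.81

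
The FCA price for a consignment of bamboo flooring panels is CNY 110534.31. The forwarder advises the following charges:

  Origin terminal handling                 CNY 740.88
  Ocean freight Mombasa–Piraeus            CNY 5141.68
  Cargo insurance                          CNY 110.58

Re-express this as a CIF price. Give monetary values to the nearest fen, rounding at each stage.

From FCA to CIF, the seller additionally bears: origin terminal, freight, insurance.
CIF price = 110534.31 + 740.88 + 5141.68 + 110.58 = 116527.45

CIF price: CNY 116527.45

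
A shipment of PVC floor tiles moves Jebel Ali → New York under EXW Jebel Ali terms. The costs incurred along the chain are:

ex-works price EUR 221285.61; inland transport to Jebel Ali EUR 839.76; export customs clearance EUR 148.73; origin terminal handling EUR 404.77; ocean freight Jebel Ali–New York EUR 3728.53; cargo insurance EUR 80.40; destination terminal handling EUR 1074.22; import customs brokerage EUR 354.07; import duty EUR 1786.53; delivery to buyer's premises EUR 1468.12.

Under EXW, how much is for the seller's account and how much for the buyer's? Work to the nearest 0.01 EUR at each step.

EXW: the seller makes goods available at their premises; the buyer bears all onward costs.
Seller's account: goods 221285.61 = 221285.61
Buyer's account: inland to port 839.76 + export clearance 148.73 + origin terminal 404.77 + freight 3728.53 + insurance 80.40 + destination terminal 1074.22 + brokerage 354.07 + duty 1786.53 + delivery 1468.12 = 9885.13

Seller: EUR 221285.61; buyer: EUR 9885.13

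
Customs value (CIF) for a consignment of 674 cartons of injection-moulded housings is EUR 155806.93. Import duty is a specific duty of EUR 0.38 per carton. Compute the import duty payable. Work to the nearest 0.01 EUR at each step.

Import duty = 674 × 0.38 = 256.12

Import duty: EUR 256.12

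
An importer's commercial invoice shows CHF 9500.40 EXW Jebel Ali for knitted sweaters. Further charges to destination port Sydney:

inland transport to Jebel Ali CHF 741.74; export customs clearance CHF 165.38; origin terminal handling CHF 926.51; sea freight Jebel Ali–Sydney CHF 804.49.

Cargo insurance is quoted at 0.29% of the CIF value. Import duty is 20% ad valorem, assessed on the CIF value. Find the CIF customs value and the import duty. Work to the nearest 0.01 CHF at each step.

Let C be the CIF value. C = EXW price + pre-shipment costs + freight + 0.29% × C
C − 0.29% × C = 9500.40 + 741.74 + 165.38 + 926.51 + 804.49
0.9971 × C = 12138.52
C = 12138.52 / 0.9971 = 12173.82
Insurance premium = 0.29% × 12173.82 = 35.30
Import duty = 12173.82 × 20% = 2434.76

CIF value: CHF 12173.82; import duty: CHF 2434.76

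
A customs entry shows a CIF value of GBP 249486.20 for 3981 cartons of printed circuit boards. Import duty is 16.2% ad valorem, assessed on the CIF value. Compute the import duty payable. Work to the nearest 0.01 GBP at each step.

Import duty = 249486.20 × 16.2% = 40416.76

Import duty: GBP 40416.76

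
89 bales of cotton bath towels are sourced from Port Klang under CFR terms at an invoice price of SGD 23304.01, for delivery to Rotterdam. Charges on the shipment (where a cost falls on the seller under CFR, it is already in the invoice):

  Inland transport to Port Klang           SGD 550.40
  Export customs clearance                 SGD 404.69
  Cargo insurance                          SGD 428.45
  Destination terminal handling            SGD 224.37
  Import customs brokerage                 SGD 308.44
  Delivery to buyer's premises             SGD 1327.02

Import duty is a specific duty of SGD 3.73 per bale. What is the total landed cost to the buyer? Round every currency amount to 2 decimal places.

Total landed cost: SGD 25924.26

CFR: the seller pays costs through ocean freight to the destination port, but not insurance.
Already in the invoice (seller's account under CFR): inland to port, export clearance — exclude.
CIF value = CFR price + insurance = 23304.01 + 428.45 = 23732.46
Import duty = 89 × 3.73 = 331.97
Buyer bears: insurance 428.45 + destination terminal 224.37 + brokerage 308.44 + delivery 1327.02 + duty 331.97 = 2620.25
Landed cost = invoice 23304.01 + 2620.25 = 25924.26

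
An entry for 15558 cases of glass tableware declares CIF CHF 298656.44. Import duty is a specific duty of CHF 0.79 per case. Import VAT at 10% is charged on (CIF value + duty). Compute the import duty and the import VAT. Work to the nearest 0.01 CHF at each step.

Import duty: CHF 12290.82; import VAT: CHF 31094.73

Import duty = 15558 × 0.79 = 12290.82
VAT base = CIF + duty = 298656.44 + 12290.82 = 310947.26
Import VAT = 310947.26 × 10% = 31094.73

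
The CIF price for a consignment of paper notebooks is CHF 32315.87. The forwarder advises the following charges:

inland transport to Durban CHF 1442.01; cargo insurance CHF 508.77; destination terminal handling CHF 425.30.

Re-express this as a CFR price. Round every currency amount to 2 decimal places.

Not relevant to the conversion: inland to port — on the seller under both CIF and CFR; already in the CIF price and stays in the CFR price. destination terminal — on the buyer under both terms; not part of either seller's price.
From CIF to CFR, the seller no longer bears: insurance.
CFR price = 32315.87 − 508.77 = 31807.10

CFR price: CHF 31807.10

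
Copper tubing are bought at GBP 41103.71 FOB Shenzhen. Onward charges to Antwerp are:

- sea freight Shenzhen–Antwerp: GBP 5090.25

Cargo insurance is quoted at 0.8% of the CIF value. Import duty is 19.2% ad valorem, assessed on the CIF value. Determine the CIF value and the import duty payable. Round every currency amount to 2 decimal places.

CIF value: GBP 46566.49; import duty: GBP 8940.77

Let C be the CIF value. C = FOB price + freight + 0.8% × C
C − 0.8% × C = 41103.71 + 5090.25
0.992 × C = 46193.96
C = 46193.96 / 0.992 = 46566.49
Insurance premium = 0.8% × 46566.49 = 372.53
Import duty = 46566.49 × 19.2% = 8940.77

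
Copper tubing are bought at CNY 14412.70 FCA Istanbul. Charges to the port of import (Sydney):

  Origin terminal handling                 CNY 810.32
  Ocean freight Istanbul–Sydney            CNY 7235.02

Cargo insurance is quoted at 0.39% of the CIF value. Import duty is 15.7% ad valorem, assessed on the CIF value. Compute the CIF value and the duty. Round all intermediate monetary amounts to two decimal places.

Let C be the CIF value. C = FCA price + pre-shipment costs + freight + 0.39% × C
C − 0.39% × C = 14412.70 + 810.32 + 7235.02
0.9961 × C = 22458.04
C = 22458.04 / 0.9961 = 22545.97
Insurance premium = 0.39% × 22545.97 = 87.93
Import duty = 22545.97 × 15.7% = 3539.72

CIF value: CNY 22545.97; import duty: CNY 3539.72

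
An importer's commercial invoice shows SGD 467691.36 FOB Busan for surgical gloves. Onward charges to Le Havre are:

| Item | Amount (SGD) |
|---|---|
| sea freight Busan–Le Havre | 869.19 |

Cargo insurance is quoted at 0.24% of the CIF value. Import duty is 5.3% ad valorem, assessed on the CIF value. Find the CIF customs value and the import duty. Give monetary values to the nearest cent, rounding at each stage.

CIF value: SGD 469687.80; import duty: SGD 24893.45

Let C be the CIF value. C = FOB price + freight + 0.24% × C
C − 0.24% × C = 467691.36 + 869.19
0.9976 × C = 468560.55
C = 468560.55 / 0.9976 = 469687.80
Insurance premium = 0.24% × 469687.80 = 1127.25
Import duty = 469687.80 × 5.3% = 24893.45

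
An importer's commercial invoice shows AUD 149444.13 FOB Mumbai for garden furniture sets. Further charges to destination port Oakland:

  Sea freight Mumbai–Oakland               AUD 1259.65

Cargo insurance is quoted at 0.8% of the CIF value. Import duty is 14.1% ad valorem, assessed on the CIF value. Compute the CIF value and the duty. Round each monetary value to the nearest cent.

Let C be the CIF value. C = FOB price + freight + 0.8% × C
C − 0.8% × C = 149444.13 + 1259.65
0.992 × C = 150703.78
C = 150703.78 / 0.992 = 151919.13
Insurance premium = 0.8% × 151919.13 = 1215.35
Import duty = 151919.13 × 14.1% = 21420.60

CIF value: AUD 151919.13; import duty: AUD 21420.60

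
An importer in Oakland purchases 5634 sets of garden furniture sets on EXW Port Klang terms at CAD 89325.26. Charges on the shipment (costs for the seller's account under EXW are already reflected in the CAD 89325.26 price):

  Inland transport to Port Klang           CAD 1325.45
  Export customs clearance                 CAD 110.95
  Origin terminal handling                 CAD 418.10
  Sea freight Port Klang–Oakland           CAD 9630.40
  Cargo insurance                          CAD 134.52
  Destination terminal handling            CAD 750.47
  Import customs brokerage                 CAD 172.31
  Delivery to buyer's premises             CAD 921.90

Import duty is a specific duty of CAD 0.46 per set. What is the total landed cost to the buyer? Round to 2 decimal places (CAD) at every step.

EXW: the seller makes goods available at their premises; the buyer bears all onward costs.
CIF value = EXW price + inland to port + export clearance + origin terminal + freight + insurance = 89325.26 + 1325.45 + 110.95 + 418.10 + 9630.40 + 134.52 = 100944.68
Import duty = 5634 × 0.46 = 2591.64
Buyer bears: inland to port 1325.45 + export clearance 110.95 + origin terminal 418.10 + freight 9630.40 + insurance 134.52 + destination terminal 750.47 + brokerage 172.31 + delivery 921.90 + duty 2591.64 = 16055.74
Landed cost = invoice 89325.26 + 16055.74 = 105381.00

Total landed cost: CAD 105381.00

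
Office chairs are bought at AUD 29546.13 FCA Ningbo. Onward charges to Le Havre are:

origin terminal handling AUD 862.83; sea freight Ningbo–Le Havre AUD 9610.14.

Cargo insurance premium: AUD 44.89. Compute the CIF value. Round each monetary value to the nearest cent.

CIF = FCA price + pre-shipment costs + freight + insurance
CIF = 29546.13 + 862.83 + 9610.14 + 44.89 = 40063.99

CIF value: AUD 40063.99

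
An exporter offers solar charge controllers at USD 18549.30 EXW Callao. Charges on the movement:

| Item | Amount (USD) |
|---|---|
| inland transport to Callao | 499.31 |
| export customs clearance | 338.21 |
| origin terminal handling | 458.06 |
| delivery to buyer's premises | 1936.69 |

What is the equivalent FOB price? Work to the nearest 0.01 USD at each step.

Not relevant to the conversion: delivery — on the buyer under both terms; not part of either seller's price.
From EXW to FOB, the seller additionally bears: inland to port, export clearance, origin terminal.
FOB price = 18549.30 + 499.31 + 338.21 + 458.06 = 19844.88

FOB price: USD 19844.88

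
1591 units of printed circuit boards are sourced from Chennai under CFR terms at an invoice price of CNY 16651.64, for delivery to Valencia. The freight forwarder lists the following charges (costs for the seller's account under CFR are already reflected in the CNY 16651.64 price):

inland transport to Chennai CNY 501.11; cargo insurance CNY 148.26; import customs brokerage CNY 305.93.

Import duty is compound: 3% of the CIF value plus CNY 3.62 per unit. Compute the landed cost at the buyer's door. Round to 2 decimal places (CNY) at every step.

CFR: the seller pays costs through ocean freight to the destination port, but not insurance.
Already in the invoice (seller's account under CFR): inland to port — exclude.
CIF value = CFR price + insurance = 16651.64 + 148.26 = 16799.90
Ad valorem component: 16799.90 × 3% = 504.00
Specific component: 1591 × 3.62 = 5759.42
Import duty = 504.00 + 5759.42 = 6263.42
Buyer bears: insurance 148.26 + brokerage 305.93 + duty 6263.42 = 6717.61
Landed cost = invoice 16651.64 + 6717.61 = 23369.25

Total landed cost: CNY 23369.25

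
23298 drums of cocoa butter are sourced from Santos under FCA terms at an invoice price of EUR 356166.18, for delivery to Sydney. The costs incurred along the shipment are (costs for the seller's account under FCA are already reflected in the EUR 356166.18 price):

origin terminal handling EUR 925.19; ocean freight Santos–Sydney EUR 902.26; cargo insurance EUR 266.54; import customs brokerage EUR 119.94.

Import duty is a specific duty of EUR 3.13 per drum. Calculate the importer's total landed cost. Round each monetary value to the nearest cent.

FCA: the seller delivers export-cleared goods to the carrier; the buyer bears costs from that point.
CIF value = FCA price + origin terminal + freight + insurance = 356166.18 + 925.19 + 902.26 + 266.54 = 358260.17
Import duty = 23298 × 3.13 = 72922.74
Buyer bears: origin terminal 925.19 + freight 902.26 + insurance 266.54 + brokerage 119.94 + duty 72922.74 = 75136.67
Landed cost = invoice 356166.18 + 75136.67 = 431302.85

Total landed cost: EUR 431302.85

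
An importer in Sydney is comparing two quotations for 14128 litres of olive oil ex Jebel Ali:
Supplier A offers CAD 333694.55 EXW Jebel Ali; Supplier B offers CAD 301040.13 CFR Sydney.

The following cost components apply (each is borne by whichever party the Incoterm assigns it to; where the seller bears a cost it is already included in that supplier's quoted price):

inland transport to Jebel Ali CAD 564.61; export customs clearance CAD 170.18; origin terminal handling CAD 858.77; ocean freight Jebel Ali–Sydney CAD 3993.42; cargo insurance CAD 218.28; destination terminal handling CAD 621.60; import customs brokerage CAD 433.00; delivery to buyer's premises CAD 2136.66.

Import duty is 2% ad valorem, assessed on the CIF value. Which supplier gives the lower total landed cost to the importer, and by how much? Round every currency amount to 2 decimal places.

Supplier A (EXW):
CIF value = EXW price + inland to port + export clearance + origin terminal + freight + insurance = 333694.55 + 564.61 + 170.18 + 858.77 + 3993.42 + 218.28 = 339499.81
Import duty = 339499.81 × 2% = 6790.00
Buyer bears (A): 564.61 + 170.18 + 858.77 + 3993.42 + 218.28 + 621.60 + 433.00 + 2136.66 = 8996.52
Landed cost (A) = invoice 333694.55 + 8996.52 + duty 6790.00 = 349481.07
Supplier B (CFR):
CIF value = CFR price + insurance = 301040.13 + 218.28 = 301258.41
Import duty = 301258.41 × 2% = 6025.17
Buyer bears (B): 218.28 + 621.60 + 433.00 + 2136.66 = 3409.54
Landed cost (B) = invoice 301040.13 + 3409.54 + duty 6025.17 = 310474.84
Difference = |349481.07 − 310474.84| = 39006.23

Supplier B is cheaper by CAD 39006.23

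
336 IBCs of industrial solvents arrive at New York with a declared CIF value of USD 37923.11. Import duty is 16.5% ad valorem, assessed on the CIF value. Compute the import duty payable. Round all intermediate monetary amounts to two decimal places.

Import duty = 37923.11 × 16.5% = 6257.31

Import duty: USD 6257.31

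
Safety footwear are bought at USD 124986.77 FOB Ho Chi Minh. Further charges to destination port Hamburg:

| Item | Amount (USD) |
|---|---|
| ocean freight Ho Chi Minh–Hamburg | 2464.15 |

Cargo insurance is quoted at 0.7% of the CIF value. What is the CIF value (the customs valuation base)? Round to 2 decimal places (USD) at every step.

Let C be the CIF value. C = FOB price + freight + 0.7% × C
C − 0.7% × C = 124986.77 + 2464.15
0.993 × C = 127450.92
C = 127450.92 / 0.993 = 128349.37
Insurance premium = 0.7% × 128349.37 = 898.45

CIF value: USD 128349.37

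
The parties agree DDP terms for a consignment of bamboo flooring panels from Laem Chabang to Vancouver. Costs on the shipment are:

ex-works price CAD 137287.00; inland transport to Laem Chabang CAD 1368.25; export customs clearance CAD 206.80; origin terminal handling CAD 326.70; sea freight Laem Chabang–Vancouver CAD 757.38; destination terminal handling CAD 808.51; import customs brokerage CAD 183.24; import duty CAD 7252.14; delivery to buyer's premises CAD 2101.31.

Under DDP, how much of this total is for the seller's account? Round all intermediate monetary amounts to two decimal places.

DDP: the seller bears all costs including import duty.
Seller's account: goods 137287.00 + inland to port 1368.25 + export clearance 206.80 + origin terminal 326.70 + freight 757.38 + destination terminal 808.51 + brokerage 183.24 + duty 7252.14 + delivery 2101.31 = 150291.33
Buyer's account: 0.00

Seller's account: CAD 150291.33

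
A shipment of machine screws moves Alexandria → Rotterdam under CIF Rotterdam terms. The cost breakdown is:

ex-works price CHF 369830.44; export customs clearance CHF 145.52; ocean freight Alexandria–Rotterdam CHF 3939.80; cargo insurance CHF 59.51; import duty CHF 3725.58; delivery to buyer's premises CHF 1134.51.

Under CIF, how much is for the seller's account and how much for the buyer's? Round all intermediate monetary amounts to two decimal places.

Seller: CHF 373975.27; buyer: CHF 4860.09

CIF: the seller pays costs through ocean freight and marine insurance to the destination port.
Seller's account: goods 369830.44 + export clearance 145.52 + freight 3939.80 + insurance 59.51 = 373975.27
Buyer's account: duty 3725.58 + delivery 1134.51 = 4860.09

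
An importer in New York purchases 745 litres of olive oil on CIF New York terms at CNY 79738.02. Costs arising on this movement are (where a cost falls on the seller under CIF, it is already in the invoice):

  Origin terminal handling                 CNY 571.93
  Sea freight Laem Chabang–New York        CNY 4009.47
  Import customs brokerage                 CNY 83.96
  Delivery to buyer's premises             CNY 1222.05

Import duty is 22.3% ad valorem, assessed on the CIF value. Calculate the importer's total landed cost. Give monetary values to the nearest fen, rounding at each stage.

Total landed cost: CNY 98825.61

CIF: the seller pays costs through ocean freight and marine insurance to the destination port.
Already in the invoice (seller's account under CIF): origin terminal, freight — exclude.
The CIF price already equals the CIF value: 79738.02
Import duty = 79738.02 × 22.3% = 17781.58
Buyer bears: brokerage 83.96 + delivery 1222.05 + duty 17781.58 = 19087.59
Landed cost = invoice 79738.02 + 19087.59 = 98825.61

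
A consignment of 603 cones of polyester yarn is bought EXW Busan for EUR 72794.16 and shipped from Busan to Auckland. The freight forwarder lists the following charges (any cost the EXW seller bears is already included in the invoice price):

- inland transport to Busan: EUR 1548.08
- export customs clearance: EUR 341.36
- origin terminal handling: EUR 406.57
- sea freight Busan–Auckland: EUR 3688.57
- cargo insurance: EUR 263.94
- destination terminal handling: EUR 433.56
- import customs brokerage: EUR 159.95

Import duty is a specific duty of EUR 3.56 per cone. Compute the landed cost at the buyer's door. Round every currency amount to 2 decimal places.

Total landed cost: EUR 81782.87

EXW: the seller makes goods available at their premises; the buyer bears all onward costs.
CIF value = EXW price + inland to port + export clearance + origin terminal + freight + insurance = 72794.16 + 1548.08 + 341.36 + 406.57 + 3688.57 + 263.94 = 79042.68
Import duty = 603 × 3.56 = 2146.68
Buyer bears: inland to port 1548.08 + export clearance 341.36 + origin terminal 406.57 + freight 3688.57 + insurance 263.94 + destination terminal 433.56 + brokerage 159.95 + duty 2146.68 = 8988.71
Landed cost = invoice 72794.16 + 8988.71 = 81782.87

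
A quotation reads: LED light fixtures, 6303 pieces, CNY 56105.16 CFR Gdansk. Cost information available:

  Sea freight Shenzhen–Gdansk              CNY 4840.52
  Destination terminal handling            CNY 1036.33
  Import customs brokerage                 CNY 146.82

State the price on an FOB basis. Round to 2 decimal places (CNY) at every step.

Not relevant to the conversion: destination terminal, brokerage — on the buyer under both terms; not part of either seller's price.
From CFR to FOB, the seller no longer bears: freight.
FOB price = 56105.16 − 4840.52 = 51264.64

FOB price: CNY 51264.64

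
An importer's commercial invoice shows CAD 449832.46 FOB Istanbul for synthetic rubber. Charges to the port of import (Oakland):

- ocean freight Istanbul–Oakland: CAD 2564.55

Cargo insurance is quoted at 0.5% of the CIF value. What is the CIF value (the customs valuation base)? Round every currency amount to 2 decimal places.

CIF value: CAD 454670.36

Let C be the CIF value. C = FOB price + freight + 0.5% × C
C − 0.5% × C = 449832.46 + 2564.55
0.995 × C = 452397.01
C = 452397.01 / 0.995 = 454670.36
Insurance premium = 0.5% × 454670.36 = 2273.35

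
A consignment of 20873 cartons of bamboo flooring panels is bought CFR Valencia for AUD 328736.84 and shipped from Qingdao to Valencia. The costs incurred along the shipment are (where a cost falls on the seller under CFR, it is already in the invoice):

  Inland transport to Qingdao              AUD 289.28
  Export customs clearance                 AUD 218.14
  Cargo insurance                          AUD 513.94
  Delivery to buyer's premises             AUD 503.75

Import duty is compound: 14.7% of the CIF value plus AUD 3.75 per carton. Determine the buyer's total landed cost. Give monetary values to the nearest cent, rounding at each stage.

Total landed cost: AUD 456428.14

CFR: the seller pays costs through ocean freight to the destination port, but not insurance.
Already in the invoice (seller's account under CFR): inland to port, export clearance — exclude.
CIF value = CFR price + insurance = 328736.84 + 513.94 = 329250.78
Ad valorem component: 329250.78 × 14.7% = 48399.86
Specific component: 20873 × 3.75 = 78273.75
Import duty = 48399.86 + 78273.75 = 126673.61
Buyer bears: insurance 513.94 + delivery 503.75 + duty 126673.61 = 127691.30
Landed cost = invoice 328736.84 + 127691.30 = 456428.14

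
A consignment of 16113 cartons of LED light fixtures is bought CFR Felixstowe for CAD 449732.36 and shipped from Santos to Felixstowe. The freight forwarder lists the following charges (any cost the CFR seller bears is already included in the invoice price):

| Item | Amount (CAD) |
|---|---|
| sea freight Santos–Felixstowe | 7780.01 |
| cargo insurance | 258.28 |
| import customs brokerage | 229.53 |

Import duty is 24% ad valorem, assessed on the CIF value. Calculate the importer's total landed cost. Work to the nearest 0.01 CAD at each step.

Total landed cost: CAD 558217.92

CFR: the seller pays costs through ocean freight to the destination port, but not insurance.
Already in the invoice (seller's account under CFR): freight — exclude.
CIF value = CFR price + insurance = 449732.36 + 258.28 = 449990.64
Import duty = 449990.64 × 24% = 107997.75
Buyer bears: insurance 258.28 + brokerage 229.53 + duty 107997.75 = 108485.56
Landed cost = invoice 449732.36 + 108485.56 = 558217.92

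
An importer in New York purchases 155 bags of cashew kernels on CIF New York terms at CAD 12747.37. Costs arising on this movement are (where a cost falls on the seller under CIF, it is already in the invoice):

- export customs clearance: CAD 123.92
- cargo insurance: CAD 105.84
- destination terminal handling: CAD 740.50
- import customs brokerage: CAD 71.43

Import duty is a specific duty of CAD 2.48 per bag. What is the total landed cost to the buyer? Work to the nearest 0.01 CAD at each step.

Total landed cost: CAD 13943.70

CIF: the seller pays costs through ocean freight and marine insurance to the destination port.
Already in the invoice (seller's account under CIF): export clearance, insurance — exclude.
The CIF price already equals the CIF value: 12747.37
Import duty = 155 × 2.48 = 384.40
Buyer bears: destination terminal 740.50 + brokerage 71.43 + duty 384.40 = 1196.33
Landed cost = invoice 12747.37 + 1196.33 = 13943.70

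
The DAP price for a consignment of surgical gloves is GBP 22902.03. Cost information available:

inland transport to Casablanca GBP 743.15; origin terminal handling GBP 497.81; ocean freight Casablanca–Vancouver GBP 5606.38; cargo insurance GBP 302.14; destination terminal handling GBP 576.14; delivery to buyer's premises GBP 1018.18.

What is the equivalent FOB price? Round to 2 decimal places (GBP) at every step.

FOB price: GBP 15399.19

Not relevant to the conversion: inland to port, origin terminal — on the seller under both DAP and FOB; already in the DAP price and stays in the FOB price.
From DAP to FOB, the seller no longer bears: freight, insurance, destination terminal, delivery.
FOB price = 22902.03 − 5606.38 − 302.14 − 576.14 − 1018.18 = 15399.19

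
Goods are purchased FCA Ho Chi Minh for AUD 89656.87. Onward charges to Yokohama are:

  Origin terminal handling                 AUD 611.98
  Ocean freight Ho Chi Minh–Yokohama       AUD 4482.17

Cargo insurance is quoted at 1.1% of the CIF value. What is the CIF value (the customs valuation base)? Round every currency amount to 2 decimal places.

CIF value: AUD 95804.87

Let C be the CIF value. C = FCA price + pre-shipment costs + freight + 1.1% × C
C − 1.1% × C = 89656.87 + 611.98 + 4482.17
0.989 × C = 94751.02
C = 94751.02 / 0.989 = 95804.87
Insurance premium = 1.1% × 95804.87 = 1053.85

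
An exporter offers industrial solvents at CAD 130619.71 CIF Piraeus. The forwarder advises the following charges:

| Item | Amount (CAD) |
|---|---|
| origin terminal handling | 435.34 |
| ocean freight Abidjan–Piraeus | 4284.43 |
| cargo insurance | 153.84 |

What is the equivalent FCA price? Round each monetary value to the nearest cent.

FCA price: CAD 125746.10

From CIF to FCA, the seller no longer bears: origin terminal, freight, insurance.
FCA price = 130619.71 − 435.34 − 4284.43 − 153.84 = 125746.10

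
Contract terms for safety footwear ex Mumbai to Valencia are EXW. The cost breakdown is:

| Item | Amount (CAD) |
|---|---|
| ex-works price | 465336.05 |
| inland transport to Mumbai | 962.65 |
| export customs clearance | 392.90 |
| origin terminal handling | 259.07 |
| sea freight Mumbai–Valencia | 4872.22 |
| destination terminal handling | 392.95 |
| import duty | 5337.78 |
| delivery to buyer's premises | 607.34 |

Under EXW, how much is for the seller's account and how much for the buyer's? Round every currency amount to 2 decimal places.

Seller: CAD 465336.05; buyer: CAD 12824.91

EXW: the seller makes goods available at their premises; the buyer bears all onward costs.
Seller's account: goods 465336.05 = 465336.05
Buyer's account: inland to port 962.65 + export clearance 392.90 + origin terminal 259.07 + freight 4872.22 + destination terminal 392.95 + duty 5337.78 + delivery 607.34 = 12824.91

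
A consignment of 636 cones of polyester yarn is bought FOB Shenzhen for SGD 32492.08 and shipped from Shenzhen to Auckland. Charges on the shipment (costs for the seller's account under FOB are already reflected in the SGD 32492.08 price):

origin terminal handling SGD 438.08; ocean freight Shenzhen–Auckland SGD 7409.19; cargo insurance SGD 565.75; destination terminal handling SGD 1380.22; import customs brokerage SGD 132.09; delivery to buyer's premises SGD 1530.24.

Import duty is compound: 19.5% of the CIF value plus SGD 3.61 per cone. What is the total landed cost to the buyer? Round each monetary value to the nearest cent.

Total landed cost: SGD 53696.60

FOB: the seller bears costs until goods are on board at the origin port; the buyer bears freight, insurance and all costs thereafter.
Already in the invoice (seller's account under FOB): origin terminal — exclude.
CIF value = FOB price + freight + insurance = 32492.08 + 7409.19 + 565.75 = 40467.02
Ad valorem component: 40467.02 × 19.5% = 7891.07
Specific component: 636 × 3.61 = 2295.96
Import duty = 7891.07 + 2295.96 = 10187.03
Buyer bears: freight 7409.19 + insurance 565.75 + destination terminal 1380.22 + brokerage 132.09 + delivery 1530.24 + duty 10187.03 = 21204.52
Landed cost = invoice 32492.08 + 21204.52 = 53696.60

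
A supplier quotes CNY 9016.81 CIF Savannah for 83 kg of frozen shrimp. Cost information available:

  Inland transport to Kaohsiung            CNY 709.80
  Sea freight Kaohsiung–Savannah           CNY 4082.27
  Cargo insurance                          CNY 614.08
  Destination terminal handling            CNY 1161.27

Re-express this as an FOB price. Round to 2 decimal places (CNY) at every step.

FOB price: CNY 4320.46

Not relevant to the conversion: inland to port — on the seller under both CIF and FOB; already in the CIF price and stays in the FOB price. destination terminal — on the buyer under both terms; not part of either seller's price.
From CIF to FOB, the seller no longer bears: freight, insurance.
FOB price = 9016.81 − 4082.27 − 614.08 = 4320.46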